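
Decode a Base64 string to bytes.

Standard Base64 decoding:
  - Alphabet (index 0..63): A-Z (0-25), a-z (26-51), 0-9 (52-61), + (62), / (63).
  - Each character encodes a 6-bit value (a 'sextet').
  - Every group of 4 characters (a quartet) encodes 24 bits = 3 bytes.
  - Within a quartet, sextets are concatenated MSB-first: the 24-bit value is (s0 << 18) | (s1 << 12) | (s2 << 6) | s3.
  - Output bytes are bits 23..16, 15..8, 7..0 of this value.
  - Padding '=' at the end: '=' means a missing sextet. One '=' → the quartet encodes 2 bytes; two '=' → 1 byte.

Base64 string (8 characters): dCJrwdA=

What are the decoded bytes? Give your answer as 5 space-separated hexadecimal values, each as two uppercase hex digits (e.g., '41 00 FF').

After char 0 ('d'=29): chars_in_quartet=1 acc=0x1D bytes_emitted=0
After char 1 ('C'=2): chars_in_quartet=2 acc=0x742 bytes_emitted=0
After char 2 ('J'=9): chars_in_quartet=3 acc=0x1D089 bytes_emitted=0
After char 3 ('r'=43): chars_in_quartet=4 acc=0x74226B -> emit 74 22 6B, reset; bytes_emitted=3
After char 4 ('w'=48): chars_in_quartet=1 acc=0x30 bytes_emitted=3
After char 5 ('d'=29): chars_in_quartet=2 acc=0xC1D bytes_emitted=3
After char 6 ('A'=0): chars_in_quartet=3 acc=0x30740 bytes_emitted=3
Padding '=': partial quartet acc=0x30740 -> emit C1 D0; bytes_emitted=5

Answer: 74 22 6B C1 D0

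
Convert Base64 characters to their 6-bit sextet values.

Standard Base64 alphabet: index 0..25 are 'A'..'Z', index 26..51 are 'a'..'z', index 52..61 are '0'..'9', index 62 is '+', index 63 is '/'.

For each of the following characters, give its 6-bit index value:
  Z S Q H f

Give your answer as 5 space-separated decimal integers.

'Z': A..Z range, ord('Z') − ord('A') = 25
'S': A..Z range, ord('S') − ord('A') = 18
'Q': A..Z range, ord('Q') − ord('A') = 16
'H': A..Z range, ord('H') − ord('A') = 7
'f': a..z range, 26 + ord('f') − ord('a') = 31

Answer: 25 18 16 7 31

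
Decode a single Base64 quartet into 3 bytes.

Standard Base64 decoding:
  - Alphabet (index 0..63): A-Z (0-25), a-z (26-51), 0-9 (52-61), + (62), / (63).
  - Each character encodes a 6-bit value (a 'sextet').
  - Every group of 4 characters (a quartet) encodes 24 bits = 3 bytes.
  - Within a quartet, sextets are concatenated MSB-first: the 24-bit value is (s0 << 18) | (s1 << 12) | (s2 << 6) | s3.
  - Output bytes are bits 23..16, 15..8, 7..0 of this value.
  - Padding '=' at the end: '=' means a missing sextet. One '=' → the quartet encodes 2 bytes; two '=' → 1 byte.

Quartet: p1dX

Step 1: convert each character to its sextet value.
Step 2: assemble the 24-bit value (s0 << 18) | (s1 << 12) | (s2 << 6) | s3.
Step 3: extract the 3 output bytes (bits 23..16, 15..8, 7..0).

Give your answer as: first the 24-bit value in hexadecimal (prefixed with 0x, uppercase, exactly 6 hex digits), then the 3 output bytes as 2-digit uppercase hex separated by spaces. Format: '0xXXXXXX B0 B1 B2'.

Sextets: p=41, 1=53, d=29, X=23
24-bit: (41<<18) | (53<<12) | (29<<6) | 23
      = 0xA40000 | 0x035000 | 0x000740 | 0x000017
      = 0xA75757
Bytes: (v>>16)&0xFF=A7, (v>>8)&0xFF=57, v&0xFF=57

Answer: 0xA75757 A7 57 57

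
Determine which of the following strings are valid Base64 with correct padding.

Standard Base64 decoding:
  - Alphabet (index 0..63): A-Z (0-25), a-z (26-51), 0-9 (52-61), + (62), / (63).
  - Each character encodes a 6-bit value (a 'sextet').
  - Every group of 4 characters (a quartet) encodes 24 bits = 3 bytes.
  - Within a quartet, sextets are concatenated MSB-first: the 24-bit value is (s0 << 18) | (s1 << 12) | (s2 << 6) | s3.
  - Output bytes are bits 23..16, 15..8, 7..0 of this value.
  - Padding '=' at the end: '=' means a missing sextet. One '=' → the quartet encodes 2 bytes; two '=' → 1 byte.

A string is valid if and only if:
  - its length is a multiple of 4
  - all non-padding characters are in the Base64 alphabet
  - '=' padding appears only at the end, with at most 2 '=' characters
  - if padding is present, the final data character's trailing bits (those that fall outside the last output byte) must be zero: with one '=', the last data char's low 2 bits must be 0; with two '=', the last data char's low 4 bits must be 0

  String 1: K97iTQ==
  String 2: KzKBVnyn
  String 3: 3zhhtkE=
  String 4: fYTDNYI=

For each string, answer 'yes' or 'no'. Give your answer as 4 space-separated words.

Answer: yes yes yes yes

Derivation:
String 1: 'K97iTQ==' → valid
String 2: 'KzKBVnyn' → valid
String 3: '3zhhtkE=' → valid
String 4: 'fYTDNYI=' → valid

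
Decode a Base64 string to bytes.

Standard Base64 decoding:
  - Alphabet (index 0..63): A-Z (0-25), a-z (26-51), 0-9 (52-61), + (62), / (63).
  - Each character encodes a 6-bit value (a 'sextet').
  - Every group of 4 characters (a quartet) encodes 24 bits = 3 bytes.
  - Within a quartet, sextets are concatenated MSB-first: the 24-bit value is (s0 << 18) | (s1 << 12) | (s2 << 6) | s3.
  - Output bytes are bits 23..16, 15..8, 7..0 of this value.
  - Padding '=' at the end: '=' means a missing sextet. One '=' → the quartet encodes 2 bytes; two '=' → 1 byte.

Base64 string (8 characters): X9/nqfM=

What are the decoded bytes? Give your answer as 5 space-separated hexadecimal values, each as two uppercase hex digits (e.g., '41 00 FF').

Answer: 5F DF E7 A9 F3

Derivation:
After char 0 ('X'=23): chars_in_quartet=1 acc=0x17 bytes_emitted=0
After char 1 ('9'=61): chars_in_quartet=2 acc=0x5FD bytes_emitted=0
After char 2 ('/'=63): chars_in_quartet=3 acc=0x17F7F bytes_emitted=0
After char 3 ('n'=39): chars_in_quartet=4 acc=0x5FDFE7 -> emit 5F DF E7, reset; bytes_emitted=3
After char 4 ('q'=42): chars_in_quartet=1 acc=0x2A bytes_emitted=3
After char 5 ('f'=31): chars_in_quartet=2 acc=0xA9F bytes_emitted=3
After char 6 ('M'=12): chars_in_quartet=3 acc=0x2A7CC bytes_emitted=3
Padding '=': partial quartet acc=0x2A7CC -> emit A9 F3; bytes_emitted=5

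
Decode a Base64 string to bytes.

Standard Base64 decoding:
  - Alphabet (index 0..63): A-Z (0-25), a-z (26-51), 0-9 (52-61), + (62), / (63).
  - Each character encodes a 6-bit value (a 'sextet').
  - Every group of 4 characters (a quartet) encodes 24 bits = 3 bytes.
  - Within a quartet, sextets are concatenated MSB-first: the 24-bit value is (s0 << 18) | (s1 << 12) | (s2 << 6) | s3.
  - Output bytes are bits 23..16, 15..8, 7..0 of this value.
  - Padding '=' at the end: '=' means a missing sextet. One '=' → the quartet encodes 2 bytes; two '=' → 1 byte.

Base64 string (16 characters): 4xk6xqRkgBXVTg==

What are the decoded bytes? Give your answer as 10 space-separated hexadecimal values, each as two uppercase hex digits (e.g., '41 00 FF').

After char 0 ('4'=56): chars_in_quartet=1 acc=0x38 bytes_emitted=0
After char 1 ('x'=49): chars_in_quartet=2 acc=0xE31 bytes_emitted=0
After char 2 ('k'=36): chars_in_quartet=3 acc=0x38C64 bytes_emitted=0
After char 3 ('6'=58): chars_in_quartet=4 acc=0xE3193A -> emit E3 19 3A, reset; bytes_emitted=3
After char 4 ('x'=49): chars_in_quartet=1 acc=0x31 bytes_emitted=3
After char 5 ('q'=42): chars_in_quartet=2 acc=0xC6A bytes_emitted=3
After char 6 ('R'=17): chars_in_quartet=3 acc=0x31A91 bytes_emitted=3
After char 7 ('k'=36): chars_in_quartet=4 acc=0xC6A464 -> emit C6 A4 64, reset; bytes_emitted=6
After char 8 ('g'=32): chars_in_quartet=1 acc=0x20 bytes_emitted=6
After char 9 ('B'=1): chars_in_quartet=2 acc=0x801 bytes_emitted=6
After char 10 ('X'=23): chars_in_quartet=3 acc=0x20057 bytes_emitted=6
After char 11 ('V'=21): chars_in_quartet=4 acc=0x8015D5 -> emit 80 15 D5, reset; bytes_emitted=9
After char 12 ('T'=19): chars_in_quartet=1 acc=0x13 bytes_emitted=9
After char 13 ('g'=32): chars_in_quartet=2 acc=0x4E0 bytes_emitted=9
Padding '==': partial quartet acc=0x4E0 -> emit 4E; bytes_emitted=10

Answer: E3 19 3A C6 A4 64 80 15 D5 4E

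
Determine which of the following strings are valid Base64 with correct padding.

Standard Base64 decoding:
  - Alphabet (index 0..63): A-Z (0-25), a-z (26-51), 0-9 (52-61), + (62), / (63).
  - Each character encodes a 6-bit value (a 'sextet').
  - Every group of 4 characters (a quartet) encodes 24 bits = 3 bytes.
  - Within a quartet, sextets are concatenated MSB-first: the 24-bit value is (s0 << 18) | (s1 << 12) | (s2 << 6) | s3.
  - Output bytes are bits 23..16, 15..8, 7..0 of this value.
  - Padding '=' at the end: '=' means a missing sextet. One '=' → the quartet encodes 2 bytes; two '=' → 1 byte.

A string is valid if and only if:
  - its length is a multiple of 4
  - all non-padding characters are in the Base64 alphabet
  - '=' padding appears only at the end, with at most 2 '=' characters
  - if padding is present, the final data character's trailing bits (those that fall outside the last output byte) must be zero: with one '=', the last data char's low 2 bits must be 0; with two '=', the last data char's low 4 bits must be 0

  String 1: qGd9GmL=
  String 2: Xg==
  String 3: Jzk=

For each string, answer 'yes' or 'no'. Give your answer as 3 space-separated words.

String 1: 'qGd9GmL=' → invalid (bad trailing bits)
String 2: 'Xg==' → valid
String 3: 'Jzk=' → valid

Answer: no yes yes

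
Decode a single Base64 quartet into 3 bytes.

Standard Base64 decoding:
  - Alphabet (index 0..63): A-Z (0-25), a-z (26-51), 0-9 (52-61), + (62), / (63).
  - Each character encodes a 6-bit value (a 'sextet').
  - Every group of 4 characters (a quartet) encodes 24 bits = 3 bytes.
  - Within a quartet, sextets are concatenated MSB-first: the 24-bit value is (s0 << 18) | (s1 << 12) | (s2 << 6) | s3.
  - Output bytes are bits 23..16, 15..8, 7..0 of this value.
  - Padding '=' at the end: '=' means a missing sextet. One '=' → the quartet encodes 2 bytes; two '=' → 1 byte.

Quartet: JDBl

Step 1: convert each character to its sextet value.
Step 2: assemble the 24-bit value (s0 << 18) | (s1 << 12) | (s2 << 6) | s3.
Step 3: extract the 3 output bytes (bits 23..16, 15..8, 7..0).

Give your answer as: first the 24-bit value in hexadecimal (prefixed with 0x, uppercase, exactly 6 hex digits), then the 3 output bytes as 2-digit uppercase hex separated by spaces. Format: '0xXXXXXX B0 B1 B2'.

Sextets: J=9, D=3, B=1, l=37
24-bit: (9<<18) | (3<<12) | (1<<6) | 37
      = 0x240000 | 0x003000 | 0x000040 | 0x000025
      = 0x243065
Bytes: (v>>16)&0xFF=24, (v>>8)&0xFF=30, v&0xFF=65

Answer: 0x243065 24 30 65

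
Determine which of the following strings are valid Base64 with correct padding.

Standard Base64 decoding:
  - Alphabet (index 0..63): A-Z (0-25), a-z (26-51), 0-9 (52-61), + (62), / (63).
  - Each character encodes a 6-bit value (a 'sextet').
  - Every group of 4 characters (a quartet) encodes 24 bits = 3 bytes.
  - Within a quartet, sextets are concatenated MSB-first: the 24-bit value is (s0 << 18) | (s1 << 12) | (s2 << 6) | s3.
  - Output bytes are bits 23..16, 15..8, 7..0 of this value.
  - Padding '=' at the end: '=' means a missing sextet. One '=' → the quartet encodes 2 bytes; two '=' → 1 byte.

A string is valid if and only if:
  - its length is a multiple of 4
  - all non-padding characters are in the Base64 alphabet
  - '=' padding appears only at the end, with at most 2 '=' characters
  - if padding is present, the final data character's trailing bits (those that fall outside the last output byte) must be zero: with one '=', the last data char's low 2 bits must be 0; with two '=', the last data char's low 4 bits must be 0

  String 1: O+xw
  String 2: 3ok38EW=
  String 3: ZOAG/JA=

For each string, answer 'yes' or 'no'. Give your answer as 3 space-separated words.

String 1: 'O+xw' → valid
String 2: '3ok38EW=' → invalid (bad trailing bits)
String 3: 'ZOAG/JA=' → valid

Answer: yes no yes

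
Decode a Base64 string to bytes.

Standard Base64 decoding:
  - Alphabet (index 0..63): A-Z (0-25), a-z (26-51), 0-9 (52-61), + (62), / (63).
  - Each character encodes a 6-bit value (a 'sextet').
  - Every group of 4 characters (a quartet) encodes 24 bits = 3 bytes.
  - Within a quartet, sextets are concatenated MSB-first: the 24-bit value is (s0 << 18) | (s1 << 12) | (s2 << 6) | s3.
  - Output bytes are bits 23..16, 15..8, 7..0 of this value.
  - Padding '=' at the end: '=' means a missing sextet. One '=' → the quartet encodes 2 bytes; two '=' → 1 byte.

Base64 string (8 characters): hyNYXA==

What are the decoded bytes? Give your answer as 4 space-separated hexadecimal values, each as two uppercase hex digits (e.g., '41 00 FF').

After char 0 ('h'=33): chars_in_quartet=1 acc=0x21 bytes_emitted=0
After char 1 ('y'=50): chars_in_quartet=2 acc=0x872 bytes_emitted=0
After char 2 ('N'=13): chars_in_quartet=3 acc=0x21C8D bytes_emitted=0
After char 3 ('Y'=24): chars_in_quartet=4 acc=0x872358 -> emit 87 23 58, reset; bytes_emitted=3
After char 4 ('X'=23): chars_in_quartet=1 acc=0x17 bytes_emitted=3
After char 5 ('A'=0): chars_in_quartet=2 acc=0x5C0 bytes_emitted=3
Padding '==': partial quartet acc=0x5C0 -> emit 5C; bytes_emitted=4

Answer: 87 23 58 5C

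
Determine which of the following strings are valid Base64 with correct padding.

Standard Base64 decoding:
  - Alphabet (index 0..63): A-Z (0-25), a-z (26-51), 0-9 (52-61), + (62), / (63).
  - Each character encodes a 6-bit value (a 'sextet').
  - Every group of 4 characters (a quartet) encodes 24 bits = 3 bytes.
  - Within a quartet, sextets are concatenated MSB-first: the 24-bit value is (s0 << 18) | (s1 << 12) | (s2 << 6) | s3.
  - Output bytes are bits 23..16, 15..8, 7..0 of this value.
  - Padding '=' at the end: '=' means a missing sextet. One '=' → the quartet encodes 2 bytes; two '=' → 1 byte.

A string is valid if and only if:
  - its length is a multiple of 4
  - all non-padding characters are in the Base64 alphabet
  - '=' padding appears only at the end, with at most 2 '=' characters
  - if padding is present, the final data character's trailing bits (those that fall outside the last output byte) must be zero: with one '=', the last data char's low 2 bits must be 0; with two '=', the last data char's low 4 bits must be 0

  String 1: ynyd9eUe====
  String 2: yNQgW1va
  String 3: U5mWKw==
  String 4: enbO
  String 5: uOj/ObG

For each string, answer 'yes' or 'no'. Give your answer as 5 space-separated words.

String 1: 'ynyd9eUe====' → invalid (4 pad chars (max 2))
String 2: 'yNQgW1va' → valid
String 3: 'U5mWKw==' → valid
String 4: 'enbO' → valid
String 5: 'uOj/ObG' → invalid (len=7 not mult of 4)

Answer: no yes yes yes no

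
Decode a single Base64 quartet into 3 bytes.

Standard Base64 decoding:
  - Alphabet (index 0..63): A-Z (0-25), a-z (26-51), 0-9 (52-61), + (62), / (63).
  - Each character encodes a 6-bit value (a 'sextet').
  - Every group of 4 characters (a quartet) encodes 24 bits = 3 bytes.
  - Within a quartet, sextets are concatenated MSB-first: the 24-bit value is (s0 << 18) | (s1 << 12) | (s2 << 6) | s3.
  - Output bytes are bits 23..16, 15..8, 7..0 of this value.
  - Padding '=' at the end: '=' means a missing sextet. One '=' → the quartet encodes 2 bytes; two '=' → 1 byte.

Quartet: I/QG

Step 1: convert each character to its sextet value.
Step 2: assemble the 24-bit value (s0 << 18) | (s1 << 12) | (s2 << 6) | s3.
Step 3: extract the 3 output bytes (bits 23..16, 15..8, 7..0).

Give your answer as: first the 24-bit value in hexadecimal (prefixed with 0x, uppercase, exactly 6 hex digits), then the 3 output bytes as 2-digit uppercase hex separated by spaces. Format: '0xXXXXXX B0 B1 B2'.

Sextets: I=8, /=63, Q=16, G=6
24-bit: (8<<18) | (63<<12) | (16<<6) | 6
      = 0x200000 | 0x03F000 | 0x000400 | 0x000006
      = 0x23F406
Bytes: (v>>16)&0xFF=23, (v>>8)&0xFF=F4, v&0xFF=06

Answer: 0x23F406 23 F4 06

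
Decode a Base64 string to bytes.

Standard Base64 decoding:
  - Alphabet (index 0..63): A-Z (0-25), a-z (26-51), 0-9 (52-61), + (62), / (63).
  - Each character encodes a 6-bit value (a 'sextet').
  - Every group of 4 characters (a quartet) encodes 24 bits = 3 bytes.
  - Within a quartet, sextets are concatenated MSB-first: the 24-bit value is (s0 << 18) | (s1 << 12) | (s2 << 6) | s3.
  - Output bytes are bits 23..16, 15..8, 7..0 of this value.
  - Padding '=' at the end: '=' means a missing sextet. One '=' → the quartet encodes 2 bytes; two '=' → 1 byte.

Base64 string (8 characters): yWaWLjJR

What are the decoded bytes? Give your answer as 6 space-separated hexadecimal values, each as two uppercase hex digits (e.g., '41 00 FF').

Answer: C9 66 96 2E 32 51

Derivation:
After char 0 ('y'=50): chars_in_quartet=1 acc=0x32 bytes_emitted=0
After char 1 ('W'=22): chars_in_quartet=2 acc=0xC96 bytes_emitted=0
After char 2 ('a'=26): chars_in_quartet=3 acc=0x3259A bytes_emitted=0
After char 3 ('W'=22): chars_in_quartet=4 acc=0xC96696 -> emit C9 66 96, reset; bytes_emitted=3
After char 4 ('L'=11): chars_in_quartet=1 acc=0xB bytes_emitted=3
After char 5 ('j'=35): chars_in_quartet=2 acc=0x2E3 bytes_emitted=3
After char 6 ('J'=9): chars_in_quartet=3 acc=0xB8C9 bytes_emitted=3
After char 7 ('R'=17): chars_in_quartet=4 acc=0x2E3251 -> emit 2E 32 51, reset; bytes_emitted=6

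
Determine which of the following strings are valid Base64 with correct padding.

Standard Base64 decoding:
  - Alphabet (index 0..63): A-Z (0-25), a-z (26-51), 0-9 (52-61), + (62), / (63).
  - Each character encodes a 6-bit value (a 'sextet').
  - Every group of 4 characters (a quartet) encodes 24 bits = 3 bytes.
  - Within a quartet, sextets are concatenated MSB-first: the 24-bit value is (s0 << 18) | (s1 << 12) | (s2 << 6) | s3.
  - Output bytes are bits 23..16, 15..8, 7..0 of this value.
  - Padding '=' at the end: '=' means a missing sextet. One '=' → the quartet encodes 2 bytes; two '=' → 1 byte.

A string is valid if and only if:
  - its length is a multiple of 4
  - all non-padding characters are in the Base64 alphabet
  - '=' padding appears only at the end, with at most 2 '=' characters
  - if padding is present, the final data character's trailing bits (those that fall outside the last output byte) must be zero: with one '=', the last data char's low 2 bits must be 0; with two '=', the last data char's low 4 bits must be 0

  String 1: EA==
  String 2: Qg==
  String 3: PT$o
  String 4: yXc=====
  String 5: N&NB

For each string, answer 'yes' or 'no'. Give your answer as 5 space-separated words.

Answer: yes yes no no no

Derivation:
String 1: 'EA==' → valid
String 2: 'Qg==' → valid
String 3: 'PT$o' → invalid (bad char(s): ['$'])
String 4: 'yXc=====' → invalid (5 pad chars (max 2))
String 5: 'N&NB' → invalid (bad char(s): ['&'])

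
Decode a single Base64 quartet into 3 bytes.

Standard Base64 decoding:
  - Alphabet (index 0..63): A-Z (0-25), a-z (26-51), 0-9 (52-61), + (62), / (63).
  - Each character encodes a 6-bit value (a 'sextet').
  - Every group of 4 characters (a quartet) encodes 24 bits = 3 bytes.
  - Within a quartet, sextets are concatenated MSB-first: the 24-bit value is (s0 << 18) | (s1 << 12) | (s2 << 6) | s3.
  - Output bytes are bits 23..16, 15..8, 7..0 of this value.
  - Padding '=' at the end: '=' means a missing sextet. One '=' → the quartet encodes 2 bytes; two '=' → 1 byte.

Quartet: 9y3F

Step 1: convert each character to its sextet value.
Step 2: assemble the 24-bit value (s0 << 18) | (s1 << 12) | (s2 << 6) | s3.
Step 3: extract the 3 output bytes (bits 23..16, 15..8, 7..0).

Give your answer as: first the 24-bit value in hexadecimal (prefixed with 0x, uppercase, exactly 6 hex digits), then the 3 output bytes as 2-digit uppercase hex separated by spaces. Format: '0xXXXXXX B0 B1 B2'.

Sextets: 9=61, y=50, 3=55, F=5
24-bit: (61<<18) | (50<<12) | (55<<6) | 5
      = 0xF40000 | 0x032000 | 0x000DC0 | 0x000005
      = 0xF72DC5
Bytes: (v>>16)&0xFF=F7, (v>>8)&0xFF=2D, v&0xFF=C5

Answer: 0xF72DC5 F7 2D C5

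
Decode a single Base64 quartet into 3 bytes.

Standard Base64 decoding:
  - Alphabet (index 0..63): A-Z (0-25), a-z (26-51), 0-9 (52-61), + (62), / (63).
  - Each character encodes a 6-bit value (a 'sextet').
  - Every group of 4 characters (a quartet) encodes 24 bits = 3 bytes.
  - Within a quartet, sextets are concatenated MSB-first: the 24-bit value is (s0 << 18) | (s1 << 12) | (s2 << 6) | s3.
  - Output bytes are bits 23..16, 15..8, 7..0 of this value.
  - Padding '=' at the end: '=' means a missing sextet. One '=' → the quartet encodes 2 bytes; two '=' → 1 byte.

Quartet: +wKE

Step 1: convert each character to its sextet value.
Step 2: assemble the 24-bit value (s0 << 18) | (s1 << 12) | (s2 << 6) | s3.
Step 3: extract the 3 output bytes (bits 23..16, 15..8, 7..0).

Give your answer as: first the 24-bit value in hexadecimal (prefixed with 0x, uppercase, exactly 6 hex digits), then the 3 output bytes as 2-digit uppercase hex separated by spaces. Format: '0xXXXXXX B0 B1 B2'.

Sextets: +=62, w=48, K=10, E=4
24-bit: (62<<18) | (48<<12) | (10<<6) | 4
      = 0xF80000 | 0x030000 | 0x000280 | 0x000004
      = 0xFB0284
Bytes: (v>>16)&0xFF=FB, (v>>8)&0xFF=02, v&0xFF=84

Answer: 0xFB0284 FB 02 84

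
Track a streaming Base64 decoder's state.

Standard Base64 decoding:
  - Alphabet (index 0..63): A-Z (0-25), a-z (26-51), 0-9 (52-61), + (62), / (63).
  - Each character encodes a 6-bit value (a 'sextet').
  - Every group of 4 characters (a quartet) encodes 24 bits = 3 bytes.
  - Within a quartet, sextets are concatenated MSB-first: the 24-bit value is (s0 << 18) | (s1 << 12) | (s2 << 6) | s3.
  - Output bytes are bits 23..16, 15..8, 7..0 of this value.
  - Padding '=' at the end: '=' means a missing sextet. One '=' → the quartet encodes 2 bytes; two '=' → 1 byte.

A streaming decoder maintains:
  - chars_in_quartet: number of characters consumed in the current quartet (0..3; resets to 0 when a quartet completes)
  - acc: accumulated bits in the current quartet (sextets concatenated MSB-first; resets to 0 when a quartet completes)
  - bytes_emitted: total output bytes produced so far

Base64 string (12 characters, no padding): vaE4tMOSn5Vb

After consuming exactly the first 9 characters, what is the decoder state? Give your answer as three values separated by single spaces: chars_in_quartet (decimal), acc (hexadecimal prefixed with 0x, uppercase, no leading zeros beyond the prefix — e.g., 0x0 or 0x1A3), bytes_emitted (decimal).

Answer: 1 0x27 6

Derivation:
After char 0 ('v'=47): chars_in_quartet=1 acc=0x2F bytes_emitted=0
After char 1 ('a'=26): chars_in_quartet=2 acc=0xBDA bytes_emitted=0
After char 2 ('E'=4): chars_in_quartet=3 acc=0x2F684 bytes_emitted=0
After char 3 ('4'=56): chars_in_quartet=4 acc=0xBDA138 -> emit BD A1 38, reset; bytes_emitted=3
After char 4 ('t'=45): chars_in_quartet=1 acc=0x2D bytes_emitted=3
After char 5 ('M'=12): chars_in_quartet=2 acc=0xB4C bytes_emitted=3
After char 6 ('O'=14): chars_in_quartet=3 acc=0x2D30E bytes_emitted=3
After char 7 ('S'=18): chars_in_quartet=4 acc=0xB4C392 -> emit B4 C3 92, reset; bytes_emitted=6
After char 8 ('n'=39): chars_in_quartet=1 acc=0x27 bytes_emitted=6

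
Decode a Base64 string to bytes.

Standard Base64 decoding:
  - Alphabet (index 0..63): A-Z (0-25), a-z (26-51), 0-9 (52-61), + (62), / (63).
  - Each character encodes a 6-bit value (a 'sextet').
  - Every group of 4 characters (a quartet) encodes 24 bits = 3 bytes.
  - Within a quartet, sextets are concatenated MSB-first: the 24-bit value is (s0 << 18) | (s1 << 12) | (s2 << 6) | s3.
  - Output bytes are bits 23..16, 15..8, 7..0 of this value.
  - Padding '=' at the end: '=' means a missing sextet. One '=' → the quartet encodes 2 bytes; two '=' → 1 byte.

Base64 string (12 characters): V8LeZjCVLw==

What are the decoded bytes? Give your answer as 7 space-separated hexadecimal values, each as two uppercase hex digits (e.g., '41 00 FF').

Answer: 57 C2 DE 66 30 95 2F

Derivation:
After char 0 ('V'=21): chars_in_quartet=1 acc=0x15 bytes_emitted=0
After char 1 ('8'=60): chars_in_quartet=2 acc=0x57C bytes_emitted=0
After char 2 ('L'=11): chars_in_quartet=3 acc=0x15F0B bytes_emitted=0
After char 3 ('e'=30): chars_in_quartet=4 acc=0x57C2DE -> emit 57 C2 DE, reset; bytes_emitted=3
After char 4 ('Z'=25): chars_in_quartet=1 acc=0x19 bytes_emitted=3
After char 5 ('j'=35): chars_in_quartet=2 acc=0x663 bytes_emitted=3
After char 6 ('C'=2): chars_in_quartet=3 acc=0x198C2 bytes_emitted=3
After char 7 ('V'=21): chars_in_quartet=4 acc=0x663095 -> emit 66 30 95, reset; bytes_emitted=6
After char 8 ('L'=11): chars_in_quartet=1 acc=0xB bytes_emitted=6
After char 9 ('w'=48): chars_in_quartet=2 acc=0x2F0 bytes_emitted=6
Padding '==': partial quartet acc=0x2F0 -> emit 2F; bytes_emitted=7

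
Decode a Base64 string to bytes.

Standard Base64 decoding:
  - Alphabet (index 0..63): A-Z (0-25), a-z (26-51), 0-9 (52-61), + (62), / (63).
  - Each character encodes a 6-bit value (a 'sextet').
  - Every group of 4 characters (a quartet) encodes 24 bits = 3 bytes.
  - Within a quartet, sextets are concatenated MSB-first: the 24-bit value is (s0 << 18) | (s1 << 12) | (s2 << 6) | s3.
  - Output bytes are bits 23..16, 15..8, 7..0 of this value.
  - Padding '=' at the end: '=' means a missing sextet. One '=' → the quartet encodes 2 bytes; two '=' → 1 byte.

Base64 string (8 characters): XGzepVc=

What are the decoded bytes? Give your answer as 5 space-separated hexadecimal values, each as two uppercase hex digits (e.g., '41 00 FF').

Answer: 5C 6C DE A5 57

Derivation:
After char 0 ('X'=23): chars_in_quartet=1 acc=0x17 bytes_emitted=0
After char 1 ('G'=6): chars_in_quartet=2 acc=0x5C6 bytes_emitted=0
After char 2 ('z'=51): chars_in_quartet=3 acc=0x171B3 bytes_emitted=0
After char 3 ('e'=30): chars_in_quartet=4 acc=0x5C6CDE -> emit 5C 6C DE, reset; bytes_emitted=3
After char 4 ('p'=41): chars_in_quartet=1 acc=0x29 bytes_emitted=3
After char 5 ('V'=21): chars_in_quartet=2 acc=0xA55 bytes_emitted=3
After char 6 ('c'=28): chars_in_quartet=3 acc=0x2955C bytes_emitted=3
Padding '=': partial quartet acc=0x2955C -> emit A5 57; bytes_emitted=5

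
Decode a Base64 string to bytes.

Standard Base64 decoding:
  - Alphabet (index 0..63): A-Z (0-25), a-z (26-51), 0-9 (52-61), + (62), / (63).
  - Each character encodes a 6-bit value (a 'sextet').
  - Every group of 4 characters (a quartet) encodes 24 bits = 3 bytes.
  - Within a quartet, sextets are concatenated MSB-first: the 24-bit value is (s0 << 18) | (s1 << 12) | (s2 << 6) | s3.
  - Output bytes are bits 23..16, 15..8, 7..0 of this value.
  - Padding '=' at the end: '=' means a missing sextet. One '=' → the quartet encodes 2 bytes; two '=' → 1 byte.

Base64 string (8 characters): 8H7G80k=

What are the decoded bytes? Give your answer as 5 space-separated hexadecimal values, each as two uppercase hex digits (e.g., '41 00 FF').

After char 0 ('8'=60): chars_in_quartet=1 acc=0x3C bytes_emitted=0
After char 1 ('H'=7): chars_in_quartet=2 acc=0xF07 bytes_emitted=0
After char 2 ('7'=59): chars_in_quartet=3 acc=0x3C1FB bytes_emitted=0
After char 3 ('G'=6): chars_in_quartet=4 acc=0xF07EC6 -> emit F0 7E C6, reset; bytes_emitted=3
After char 4 ('8'=60): chars_in_quartet=1 acc=0x3C bytes_emitted=3
After char 5 ('0'=52): chars_in_quartet=2 acc=0xF34 bytes_emitted=3
After char 6 ('k'=36): chars_in_quartet=3 acc=0x3CD24 bytes_emitted=3
Padding '=': partial quartet acc=0x3CD24 -> emit F3 49; bytes_emitted=5

Answer: F0 7E C6 F3 49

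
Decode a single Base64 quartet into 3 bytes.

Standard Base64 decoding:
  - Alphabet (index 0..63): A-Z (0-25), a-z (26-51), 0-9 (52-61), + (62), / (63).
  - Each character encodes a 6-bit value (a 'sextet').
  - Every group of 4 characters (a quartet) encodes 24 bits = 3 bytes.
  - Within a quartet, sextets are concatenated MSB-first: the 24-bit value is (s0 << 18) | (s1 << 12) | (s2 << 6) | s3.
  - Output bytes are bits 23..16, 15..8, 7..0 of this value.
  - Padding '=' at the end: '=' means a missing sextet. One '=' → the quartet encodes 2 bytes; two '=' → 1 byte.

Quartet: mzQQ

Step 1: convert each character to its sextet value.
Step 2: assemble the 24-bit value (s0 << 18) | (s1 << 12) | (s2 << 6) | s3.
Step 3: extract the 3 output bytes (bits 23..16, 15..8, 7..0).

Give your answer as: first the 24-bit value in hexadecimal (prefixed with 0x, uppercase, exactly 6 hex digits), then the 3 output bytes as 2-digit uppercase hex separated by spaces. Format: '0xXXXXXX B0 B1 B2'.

Sextets: m=38, z=51, Q=16, Q=16
24-bit: (38<<18) | (51<<12) | (16<<6) | 16
      = 0x980000 | 0x033000 | 0x000400 | 0x000010
      = 0x9B3410
Bytes: (v>>16)&0xFF=9B, (v>>8)&0xFF=34, v&0xFF=10

Answer: 0x9B3410 9B 34 10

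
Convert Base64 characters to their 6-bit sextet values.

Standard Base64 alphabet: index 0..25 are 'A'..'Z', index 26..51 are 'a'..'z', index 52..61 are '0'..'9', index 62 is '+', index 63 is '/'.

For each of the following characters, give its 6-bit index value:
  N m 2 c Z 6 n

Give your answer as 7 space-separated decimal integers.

'N': A..Z range, ord('N') − ord('A') = 13
'm': a..z range, 26 + ord('m') − ord('a') = 38
'2': 0..9 range, 52 + ord('2') − ord('0') = 54
'c': a..z range, 26 + ord('c') − ord('a') = 28
'Z': A..Z range, ord('Z') − ord('A') = 25
'6': 0..9 range, 52 + ord('6') − ord('0') = 58
'n': a..z range, 26 + ord('n') − ord('a') = 39

Answer: 13 38 54 28 25 58 39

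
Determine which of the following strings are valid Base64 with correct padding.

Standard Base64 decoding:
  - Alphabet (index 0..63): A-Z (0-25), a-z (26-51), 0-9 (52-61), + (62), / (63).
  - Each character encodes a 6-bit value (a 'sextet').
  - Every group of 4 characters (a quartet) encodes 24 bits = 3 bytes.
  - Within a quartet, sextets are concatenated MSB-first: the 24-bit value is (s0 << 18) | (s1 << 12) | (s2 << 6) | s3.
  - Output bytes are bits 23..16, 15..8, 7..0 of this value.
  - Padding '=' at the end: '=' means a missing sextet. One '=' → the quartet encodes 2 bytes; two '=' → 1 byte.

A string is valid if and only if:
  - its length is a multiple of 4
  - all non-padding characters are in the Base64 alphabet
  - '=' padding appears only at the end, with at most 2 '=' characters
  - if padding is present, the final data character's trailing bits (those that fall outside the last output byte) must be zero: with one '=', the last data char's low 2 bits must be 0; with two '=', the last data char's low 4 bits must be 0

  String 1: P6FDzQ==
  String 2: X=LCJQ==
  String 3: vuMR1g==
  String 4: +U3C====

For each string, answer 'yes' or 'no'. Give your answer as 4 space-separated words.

Answer: yes no yes no

Derivation:
String 1: 'P6FDzQ==' → valid
String 2: 'X=LCJQ==' → invalid (bad char(s): ['=']; '=' in middle)
String 3: 'vuMR1g==' → valid
String 4: '+U3C====' → invalid (4 pad chars (max 2))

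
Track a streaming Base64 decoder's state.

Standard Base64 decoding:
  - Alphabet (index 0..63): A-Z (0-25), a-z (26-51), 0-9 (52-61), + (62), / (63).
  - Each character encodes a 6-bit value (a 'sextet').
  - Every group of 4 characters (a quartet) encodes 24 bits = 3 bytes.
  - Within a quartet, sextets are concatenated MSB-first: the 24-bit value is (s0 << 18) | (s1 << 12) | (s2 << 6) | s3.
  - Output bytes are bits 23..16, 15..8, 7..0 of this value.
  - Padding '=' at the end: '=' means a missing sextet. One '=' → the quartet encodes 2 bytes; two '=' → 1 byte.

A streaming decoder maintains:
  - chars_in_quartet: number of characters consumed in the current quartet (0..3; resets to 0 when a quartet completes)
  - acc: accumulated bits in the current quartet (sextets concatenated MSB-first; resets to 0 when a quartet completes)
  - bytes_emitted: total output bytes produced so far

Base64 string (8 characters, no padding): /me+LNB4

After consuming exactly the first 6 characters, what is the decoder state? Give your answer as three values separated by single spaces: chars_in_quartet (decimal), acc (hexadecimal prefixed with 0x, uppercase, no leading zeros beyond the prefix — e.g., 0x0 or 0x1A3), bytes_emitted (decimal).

After char 0 ('/'=63): chars_in_quartet=1 acc=0x3F bytes_emitted=0
After char 1 ('m'=38): chars_in_quartet=2 acc=0xFE6 bytes_emitted=0
After char 2 ('e'=30): chars_in_quartet=3 acc=0x3F99E bytes_emitted=0
After char 3 ('+'=62): chars_in_quartet=4 acc=0xFE67BE -> emit FE 67 BE, reset; bytes_emitted=3
After char 4 ('L'=11): chars_in_quartet=1 acc=0xB bytes_emitted=3
After char 5 ('N'=13): chars_in_quartet=2 acc=0x2CD bytes_emitted=3

Answer: 2 0x2CD 3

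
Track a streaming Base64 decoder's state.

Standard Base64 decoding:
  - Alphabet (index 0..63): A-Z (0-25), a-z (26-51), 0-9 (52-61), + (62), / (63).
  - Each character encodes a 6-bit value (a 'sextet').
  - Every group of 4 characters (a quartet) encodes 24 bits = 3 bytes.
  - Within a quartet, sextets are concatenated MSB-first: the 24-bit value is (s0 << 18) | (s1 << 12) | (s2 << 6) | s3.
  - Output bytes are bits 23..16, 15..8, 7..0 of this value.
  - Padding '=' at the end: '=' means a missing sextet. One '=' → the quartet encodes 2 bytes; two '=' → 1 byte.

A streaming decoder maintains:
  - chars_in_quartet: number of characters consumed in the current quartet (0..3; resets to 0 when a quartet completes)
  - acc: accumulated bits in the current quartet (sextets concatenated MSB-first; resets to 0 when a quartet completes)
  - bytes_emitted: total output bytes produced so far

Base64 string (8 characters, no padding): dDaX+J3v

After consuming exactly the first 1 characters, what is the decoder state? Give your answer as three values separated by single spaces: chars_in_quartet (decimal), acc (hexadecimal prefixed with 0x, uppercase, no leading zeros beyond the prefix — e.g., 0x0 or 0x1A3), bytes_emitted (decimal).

Answer: 1 0x1D 0

Derivation:
After char 0 ('d'=29): chars_in_quartet=1 acc=0x1D bytes_emitted=0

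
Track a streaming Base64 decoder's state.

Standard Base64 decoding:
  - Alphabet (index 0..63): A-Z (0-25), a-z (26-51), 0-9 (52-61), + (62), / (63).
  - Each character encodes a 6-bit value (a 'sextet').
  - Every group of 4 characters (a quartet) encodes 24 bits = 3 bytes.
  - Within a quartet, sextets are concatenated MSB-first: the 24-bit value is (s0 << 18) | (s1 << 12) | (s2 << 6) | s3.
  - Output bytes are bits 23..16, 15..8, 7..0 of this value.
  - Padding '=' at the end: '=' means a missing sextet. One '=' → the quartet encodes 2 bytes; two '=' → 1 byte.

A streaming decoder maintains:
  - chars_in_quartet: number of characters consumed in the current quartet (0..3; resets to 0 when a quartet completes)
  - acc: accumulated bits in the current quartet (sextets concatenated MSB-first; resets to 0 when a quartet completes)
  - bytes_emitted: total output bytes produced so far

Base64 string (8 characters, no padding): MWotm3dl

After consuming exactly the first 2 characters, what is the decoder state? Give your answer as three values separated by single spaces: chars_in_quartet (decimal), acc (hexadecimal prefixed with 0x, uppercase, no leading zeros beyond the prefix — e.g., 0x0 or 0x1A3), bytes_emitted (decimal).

After char 0 ('M'=12): chars_in_quartet=1 acc=0xC bytes_emitted=0
After char 1 ('W'=22): chars_in_quartet=2 acc=0x316 bytes_emitted=0

Answer: 2 0x316 0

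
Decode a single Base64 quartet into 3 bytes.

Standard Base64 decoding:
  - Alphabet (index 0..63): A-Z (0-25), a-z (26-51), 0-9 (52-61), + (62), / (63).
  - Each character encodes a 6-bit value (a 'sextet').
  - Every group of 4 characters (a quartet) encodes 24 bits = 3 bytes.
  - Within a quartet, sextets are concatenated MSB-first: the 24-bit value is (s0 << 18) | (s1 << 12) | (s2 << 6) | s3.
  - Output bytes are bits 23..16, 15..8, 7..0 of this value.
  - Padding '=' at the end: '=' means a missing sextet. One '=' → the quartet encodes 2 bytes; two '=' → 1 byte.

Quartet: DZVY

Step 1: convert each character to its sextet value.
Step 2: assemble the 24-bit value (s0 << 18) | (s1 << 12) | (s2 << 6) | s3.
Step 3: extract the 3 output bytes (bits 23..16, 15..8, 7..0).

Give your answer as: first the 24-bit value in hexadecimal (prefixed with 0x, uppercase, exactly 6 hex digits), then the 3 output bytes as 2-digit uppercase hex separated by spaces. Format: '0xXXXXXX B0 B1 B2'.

Answer: 0x0D9558 0D 95 58

Derivation:
Sextets: D=3, Z=25, V=21, Y=24
24-bit: (3<<18) | (25<<12) | (21<<6) | 24
      = 0x0C0000 | 0x019000 | 0x000540 | 0x000018
      = 0x0D9558
Bytes: (v>>16)&0xFF=0D, (v>>8)&0xFF=95, v&0xFF=58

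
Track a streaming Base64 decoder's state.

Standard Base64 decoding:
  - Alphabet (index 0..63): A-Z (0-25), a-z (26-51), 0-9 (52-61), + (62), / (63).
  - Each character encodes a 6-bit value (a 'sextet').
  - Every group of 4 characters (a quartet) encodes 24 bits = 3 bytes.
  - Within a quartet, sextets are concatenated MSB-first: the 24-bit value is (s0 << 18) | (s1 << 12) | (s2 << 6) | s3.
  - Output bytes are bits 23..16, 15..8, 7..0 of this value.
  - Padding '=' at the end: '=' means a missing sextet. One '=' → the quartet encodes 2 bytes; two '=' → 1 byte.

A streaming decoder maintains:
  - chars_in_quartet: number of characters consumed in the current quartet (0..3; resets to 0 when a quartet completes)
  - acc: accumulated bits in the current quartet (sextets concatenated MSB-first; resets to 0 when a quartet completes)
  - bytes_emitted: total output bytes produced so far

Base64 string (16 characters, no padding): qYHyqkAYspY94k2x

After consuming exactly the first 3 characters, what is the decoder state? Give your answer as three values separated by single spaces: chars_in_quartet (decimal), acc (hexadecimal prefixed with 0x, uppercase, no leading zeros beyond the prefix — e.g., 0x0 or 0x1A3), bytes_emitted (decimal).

After char 0 ('q'=42): chars_in_quartet=1 acc=0x2A bytes_emitted=0
After char 1 ('Y'=24): chars_in_quartet=2 acc=0xA98 bytes_emitted=0
After char 2 ('H'=7): chars_in_quartet=3 acc=0x2A607 bytes_emitted=0

Answer: 3 0x2A607 0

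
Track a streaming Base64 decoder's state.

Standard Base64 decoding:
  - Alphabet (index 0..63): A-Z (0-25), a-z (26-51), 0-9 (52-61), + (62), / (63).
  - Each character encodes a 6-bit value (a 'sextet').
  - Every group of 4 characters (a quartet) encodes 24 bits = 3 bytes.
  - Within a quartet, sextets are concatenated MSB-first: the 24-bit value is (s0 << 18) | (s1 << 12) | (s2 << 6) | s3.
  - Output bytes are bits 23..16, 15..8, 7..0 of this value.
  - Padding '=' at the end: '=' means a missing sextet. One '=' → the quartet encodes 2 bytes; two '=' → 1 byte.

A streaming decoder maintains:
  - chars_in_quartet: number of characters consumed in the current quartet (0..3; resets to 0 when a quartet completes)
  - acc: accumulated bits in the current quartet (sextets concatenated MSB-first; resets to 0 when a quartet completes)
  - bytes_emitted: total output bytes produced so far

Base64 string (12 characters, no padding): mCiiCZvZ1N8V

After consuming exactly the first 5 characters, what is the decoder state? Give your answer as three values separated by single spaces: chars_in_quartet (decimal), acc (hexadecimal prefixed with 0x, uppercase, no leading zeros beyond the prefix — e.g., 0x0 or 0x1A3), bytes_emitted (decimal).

After char 0 ('m'=38): chars_in_quartet=1 acc=0x26 bytes_emitted=0
After char 1 ('C'=2): chars_in_quartet=2 acc=0x982 bytes_emitted=0
After char 2 ('i'=34): chars_in_quartet=3 acc=0x260A2 bytes_emitted=0
After char 3 ('i'=34): chars_in_quartet=4 acc=0x9828A2 -> emit 98 28 A2, reset; bytes_emitted=3
After char 4 ('C'=2): chars_in_quartet=1 acc=0x2 bytes_emitted=3

Answer: 1 0x2 3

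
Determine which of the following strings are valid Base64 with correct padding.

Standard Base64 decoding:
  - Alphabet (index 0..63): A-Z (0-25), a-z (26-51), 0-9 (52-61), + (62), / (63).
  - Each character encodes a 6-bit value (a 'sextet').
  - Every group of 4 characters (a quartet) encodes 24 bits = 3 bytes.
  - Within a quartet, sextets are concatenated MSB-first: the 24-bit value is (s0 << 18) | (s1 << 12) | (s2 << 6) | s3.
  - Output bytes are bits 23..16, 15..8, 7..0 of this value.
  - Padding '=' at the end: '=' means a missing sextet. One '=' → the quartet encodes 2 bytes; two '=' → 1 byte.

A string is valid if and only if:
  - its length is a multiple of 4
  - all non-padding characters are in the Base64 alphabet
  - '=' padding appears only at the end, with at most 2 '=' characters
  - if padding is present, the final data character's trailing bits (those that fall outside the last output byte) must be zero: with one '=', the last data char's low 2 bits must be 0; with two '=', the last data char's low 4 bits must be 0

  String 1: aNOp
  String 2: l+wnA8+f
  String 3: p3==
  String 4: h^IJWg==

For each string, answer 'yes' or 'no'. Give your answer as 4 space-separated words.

String 1: 'aNOp' → valid
String 2: 'l+wnA8+f' → valid
String 3: 'p3==' → invalid (bad trailing bits)
String 4: 'h^IJWg==' → invalid (bad char(s): ['^'])

Answer: yes yes no no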